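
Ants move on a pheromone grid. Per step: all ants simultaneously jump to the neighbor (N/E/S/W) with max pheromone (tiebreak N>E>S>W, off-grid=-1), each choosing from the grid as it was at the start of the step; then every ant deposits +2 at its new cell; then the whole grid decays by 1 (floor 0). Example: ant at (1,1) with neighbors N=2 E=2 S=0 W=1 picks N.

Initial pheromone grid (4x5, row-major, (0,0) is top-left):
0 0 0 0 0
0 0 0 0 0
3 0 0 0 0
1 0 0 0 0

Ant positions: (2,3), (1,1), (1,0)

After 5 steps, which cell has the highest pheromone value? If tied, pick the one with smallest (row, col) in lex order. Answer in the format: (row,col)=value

Step 1: ant0:(2,3)->N->(1,3) | ant1:(1,1)->N->(0,1) | ant2:(1,0)->S->(2,0)
  grid max=4 at (2,0)
Step 2: ant0:(1,3)->N->(0,3) | ant1:(0,1)->E->(0,2) | ant2:(2,0)->N->(1,0)
  grid max=3 at (2,0)
Step 3: ant0:(0,3)->W->(0,2) | ant1:(0,2)->E->(0,3) | ant2:(1,0)->S->(2,0)
  grid max=4 at (2,0)
Step 4: ant0:(0,2)->E->(0,3) | ant1:(0,3)->W->(0,2) | ant2:(2,0)->N->(1,0)
  grid max=3 at (0,2)
Step 5: ant0:(0,3)->W->(0,2) | ant1:(0,2)->E->(0,3) | ant2:(1,0)->S->(2,0)
  grid max=4 at (0,2)
Final grid:
  0 0 4 4 0
  0 0 0 0 0
  4 0 0 0 0
  0 0 0 0 0
Max pheromone 4 at (0,2)

Answer: (0,2)=4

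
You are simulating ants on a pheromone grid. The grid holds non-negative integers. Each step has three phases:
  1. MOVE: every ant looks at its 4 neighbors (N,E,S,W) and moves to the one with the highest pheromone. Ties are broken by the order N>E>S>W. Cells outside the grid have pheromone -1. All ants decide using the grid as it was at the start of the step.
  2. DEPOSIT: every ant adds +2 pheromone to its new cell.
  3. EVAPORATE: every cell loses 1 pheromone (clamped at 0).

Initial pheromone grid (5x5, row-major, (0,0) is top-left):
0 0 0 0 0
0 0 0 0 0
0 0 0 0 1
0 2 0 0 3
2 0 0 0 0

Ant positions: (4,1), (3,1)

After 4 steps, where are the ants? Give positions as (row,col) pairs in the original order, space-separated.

Step 1: ant0:(4,1)->N->(3,1) | ant1:(3,1)->N->(2,1)
  grid max=3 at (3,1)
Step 2: ant0:(3,1)->N->(2,1) | ant1:(2,1)->S->(3,1)
  grid max=4 at (3,1)
Step 3: ant0:(2,1)->S->(3,1) | ant1:(3,1)->N->(2,1)
  grid max=5 at (3,1)
Step 4: ant0:(3,1)->N->(2,1) | ant1:(2,1)->S->(3,1)
  grid max=6 at (3,1)

(2,1) (3,1)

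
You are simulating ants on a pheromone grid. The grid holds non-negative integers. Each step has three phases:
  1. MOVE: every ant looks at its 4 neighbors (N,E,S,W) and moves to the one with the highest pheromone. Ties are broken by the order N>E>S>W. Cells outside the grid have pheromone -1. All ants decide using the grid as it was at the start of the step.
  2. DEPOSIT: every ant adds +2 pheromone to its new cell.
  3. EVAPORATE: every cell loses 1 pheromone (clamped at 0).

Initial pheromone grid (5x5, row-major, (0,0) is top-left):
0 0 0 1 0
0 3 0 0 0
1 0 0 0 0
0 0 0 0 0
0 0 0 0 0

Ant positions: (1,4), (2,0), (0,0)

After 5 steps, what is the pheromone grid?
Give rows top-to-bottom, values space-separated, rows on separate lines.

After step 1: ants at (0,4),(1,0),(0,1)
  0 1 0 0 1
  1 2 0 0 0
  0 0 0 0 0
  0 0 0 0 0
  0 0 0 0 0
After step 2: ants at (1,4),(1,1),(1,1)
  0 0 0 0 0
  0 5 0 0 1
  0 0 0 0 0
  0 0 0 0 0
  0 0 0 0 0
After step 3: ants at (0,4),(0,1),(0,1)
  0 3 0 0 1
  0 4 0 0 0
  0 0 0 0 0
  0 0 0 0 0
  0 0 0 0 0
After step 4: ants at (1,4),(1,1),(1,1)
  0 2 0 0 0
  0 7 0 0 1
  0 0 0 0 0
  0 0 0 0 0
  0 0 0 0 0
After step 5: ants at (0,4),(0,1),(0,1)
  0 5 0 0 1
  0 6 0 0 0
  0 0 0 0 0
  0 0 0 0 0
  0 0 0 0 0

0 5 0 0 1
0 6 0 0 0
0 0 0 0 0
0 0 0 0 0
0 0 0 0 0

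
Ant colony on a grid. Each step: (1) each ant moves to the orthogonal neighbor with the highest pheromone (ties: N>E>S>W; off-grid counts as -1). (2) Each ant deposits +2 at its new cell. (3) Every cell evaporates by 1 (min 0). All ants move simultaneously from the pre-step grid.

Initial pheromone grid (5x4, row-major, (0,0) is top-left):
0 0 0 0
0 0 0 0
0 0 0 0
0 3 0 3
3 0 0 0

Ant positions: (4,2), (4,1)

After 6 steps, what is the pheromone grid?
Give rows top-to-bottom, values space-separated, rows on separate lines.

After step 1: ants at (3,2),(3,1)
  0 0 0 0
  0 0 0 0
  0 0 0 0
  0 4 1 2
  2 0 0 0
After step 2: ants at (3,1),(3,2)
  0 0 0 0
  0 0 0 0
  0 0 0 0
  0 5 2 1
  1 0 0 0
After step 3: ants at (3,2),(3,1)
  0 0 0 0
  0 0 0 0
  0 0 0 0
  0 6 3 0
  0 0 0 0
After step 4: ants at (3,1),(3,2)
  0 0 0 0
  0 0 0 0
  0 0 0 0
  0 7 4 0
  0 0 0 0
After step 5: ants at (3,2),(3,1)
  0 0 0 0
  0 0 0 0
  0 0 0 0
  0 8 5 0
  0 0 0 0
After step 6: ants at (3,1),(3,2)
  0 0 0 0
  0 0 0 0
  0 0 0 0
  0 9 6 0
  0 0 0 0

0 0 0 0
0 0 0 0
0 0 0 0
0 9 6 0
0 0 0 0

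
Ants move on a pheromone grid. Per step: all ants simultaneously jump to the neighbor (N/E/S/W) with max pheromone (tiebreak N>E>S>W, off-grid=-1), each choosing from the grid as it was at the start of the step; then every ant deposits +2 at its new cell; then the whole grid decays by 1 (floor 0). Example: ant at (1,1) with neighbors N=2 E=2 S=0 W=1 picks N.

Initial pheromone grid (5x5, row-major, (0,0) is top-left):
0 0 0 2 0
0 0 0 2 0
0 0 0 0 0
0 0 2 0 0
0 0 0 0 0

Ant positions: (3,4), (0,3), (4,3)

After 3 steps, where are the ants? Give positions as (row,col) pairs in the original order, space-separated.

Step 1: ant0:(3,4)->N->(2,4) | ant1:(0,3)->S->(1,3) | ant2:(4,3)->N->(3,3)
  grid max=3 at (1,3)
Step 2: ant0:(2,4)->N->(1,4) | ant1:(1,3)->N->(0,3) | ant2:(3,3)->W->(3,2)
  grid max=2 at (0,3)
Step 3: ant0:(1,4)->W->(1,3) | ant1:(0,3)->S->(1,3) | ant2:(3,2)->N->(2,2)
  grid max=5 at (1,3)

(1,3) (1,3) (2,2)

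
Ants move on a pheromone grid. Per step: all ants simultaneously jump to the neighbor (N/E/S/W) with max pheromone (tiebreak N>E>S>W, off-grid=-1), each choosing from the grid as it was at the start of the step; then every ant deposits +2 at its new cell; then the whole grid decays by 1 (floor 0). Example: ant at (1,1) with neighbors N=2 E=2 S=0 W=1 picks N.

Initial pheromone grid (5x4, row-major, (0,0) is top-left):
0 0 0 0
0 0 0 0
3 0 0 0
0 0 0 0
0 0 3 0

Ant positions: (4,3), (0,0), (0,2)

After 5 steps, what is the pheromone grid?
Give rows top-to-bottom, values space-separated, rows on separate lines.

After step 1: ants at (4,2),(0,1),(0,3)
  0 1 0 1
  0 0 0 0
  2 0 0 0
  0 0 0 0
  0 0 4 0
After step 2: ants at (3,2),(0,2),(1,3)
  0 0 1 0
  0 0 0 1
  1 0 0 0
  0 0 1 0
  0 0 3 0
After step 3: ants at (4,2),(0,3),(0,3)
  0 0 0 3
  0 0 0 0
  0 0 0 0
  0 0 0 0
  0 0 4 0
After step 4: ants at (3,2),(1,3),(1,3)
  0 0 0 2
  0 0 0 3
  0 0 0 0
  0 0 1 0
  0 0 3 0
After step 5: ants at (4,2),(0,3),(0,3)
  0 0 0 5
  0 0 0 2
  0 0 0 0
  0 0 0 0
  0 0 4 0

0 0 0 5
0 0 0 2
0 0 0 0
0 0 0 0
0 0 4 0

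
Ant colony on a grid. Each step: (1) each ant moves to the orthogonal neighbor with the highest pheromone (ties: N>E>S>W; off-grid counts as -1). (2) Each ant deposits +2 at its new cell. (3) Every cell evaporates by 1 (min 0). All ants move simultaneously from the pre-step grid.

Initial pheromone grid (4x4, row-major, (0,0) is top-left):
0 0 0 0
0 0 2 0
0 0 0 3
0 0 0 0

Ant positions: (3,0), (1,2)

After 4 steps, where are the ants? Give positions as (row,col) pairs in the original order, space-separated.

Step 1: ant0:(3,0)->N->(2,0) | ant1:(1,2)->N->(0,2)
  grid max=2 at (2,3)
Step 2: ant0:(2,0)->N->(1,0) | ant1:(0,2)->S->(1,2)
  grid max=2 at (1,2)
Step 3: ant0:(1,0)->N->(0,0) | ant1:(1,2)->N->(0,2)
  grid max=1 at (0,0)
Step 4: ant0:(0,0)->E->(0,1) | ant1:(0,2)->S->(1,2)
  grid max=2 at (1,2)

(0,1) (1,2)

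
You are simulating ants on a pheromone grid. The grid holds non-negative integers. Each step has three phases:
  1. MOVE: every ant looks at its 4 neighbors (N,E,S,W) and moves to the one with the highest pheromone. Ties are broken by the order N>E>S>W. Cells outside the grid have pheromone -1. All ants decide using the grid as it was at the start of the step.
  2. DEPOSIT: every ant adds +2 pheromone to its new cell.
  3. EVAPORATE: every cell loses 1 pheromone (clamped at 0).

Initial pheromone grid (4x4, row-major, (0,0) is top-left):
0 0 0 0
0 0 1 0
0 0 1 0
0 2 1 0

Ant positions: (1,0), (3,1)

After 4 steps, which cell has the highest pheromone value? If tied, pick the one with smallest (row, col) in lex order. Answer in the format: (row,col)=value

Answer: (3,1)=2

Derivation:
Step 1: ant0:(1,0)->N->(0,0) | ant1:(3,1)->E->(3,2)
  grid max=2 at (3,2)
Step 2: ant0:(0,0)->E->(0,1) | ant1:(3,2)->W->(3,1)
  grid max=2 at (3,1)
Step 3: ant0:(0,1)->E->(0,2) | ant1:(3,1)->E->(3,2)
  grid max=2 at (3,2)
Step 4: ant0:(0,2)->E->(0,3) | ant1:(3,2)->W->(3,1)
  grid max=2 at (3,1)
Final grid:
  0 0 0 1
  0 0 0 0
  0 0 0 0
  0 2 1 0
Max pheromone 2 at (3,1)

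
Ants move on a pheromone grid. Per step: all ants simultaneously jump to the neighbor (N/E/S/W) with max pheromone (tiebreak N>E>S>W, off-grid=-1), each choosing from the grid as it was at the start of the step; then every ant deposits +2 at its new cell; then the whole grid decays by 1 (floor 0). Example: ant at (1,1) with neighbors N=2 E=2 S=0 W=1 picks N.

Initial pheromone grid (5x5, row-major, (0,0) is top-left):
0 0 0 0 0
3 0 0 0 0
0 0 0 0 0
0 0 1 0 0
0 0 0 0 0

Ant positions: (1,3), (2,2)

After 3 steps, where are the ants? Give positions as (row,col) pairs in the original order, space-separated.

Step 1: ant0:(1,3)->N->(0,3) | ant1:(2,2)->S->(3,2)
  grid max=2 at (1,0)
Step 2: ant0:(0,3)->E->(0,4) | ant1:(3,2)->N->(2,2)
  grid max=1 at (0,4)
Step 3: ant0:(0,4)->S->(1,4) | ant1:(2,2)->S->(3,2)
  grid max=2 at (3,2)

(1,4) (3,2)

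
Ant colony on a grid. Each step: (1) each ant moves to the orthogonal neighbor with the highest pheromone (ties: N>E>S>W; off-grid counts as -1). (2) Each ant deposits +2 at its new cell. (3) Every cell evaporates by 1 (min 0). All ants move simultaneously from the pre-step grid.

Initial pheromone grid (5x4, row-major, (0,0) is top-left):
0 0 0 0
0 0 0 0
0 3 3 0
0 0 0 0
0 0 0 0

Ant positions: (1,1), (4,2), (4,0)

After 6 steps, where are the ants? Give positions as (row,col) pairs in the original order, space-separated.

Step 1: ant0:(1,1)->S->(2,1) | ant1:(4,2)->N->(3,2) | ant2:(4,0)->N->(3,0)
  grid max=4 at (2,1)
Step 2: ant0:(2,1)->E->(2,2) | ant1:(3,2)->N->(2,2) | ant2:(3,0)->N->(2,0)
  grid max=5 at (2,2)
Step 3: ant0:(2,2)->W->(2,1) | ant1:(2,2)->W->(2,1) | ant2:(2,0)->E->(2,1)
  grid max=8 at (2,1)
Step 4: ant0:(2,1)->E->(2,2) | ant1:(2,1)->E->(2,2) | ant2:(2,1)->E->(2,2)
  grid max=9 at (2,2)
Step 5: ant0:(2,2)->W->(2,1) | ant1:(2,2)->W->(2,1) | ant2:(2,2)->W->(2,1)
  grid max=12 at (2,1)
Step 6: ant0:(2,1)->E->(2,2) | ant1:(2,1)->E->(2,2) | ant2:(2,1)->E->(2,2)
  grid max=13 at (2,2)

(2,2) (2,2) (2,2)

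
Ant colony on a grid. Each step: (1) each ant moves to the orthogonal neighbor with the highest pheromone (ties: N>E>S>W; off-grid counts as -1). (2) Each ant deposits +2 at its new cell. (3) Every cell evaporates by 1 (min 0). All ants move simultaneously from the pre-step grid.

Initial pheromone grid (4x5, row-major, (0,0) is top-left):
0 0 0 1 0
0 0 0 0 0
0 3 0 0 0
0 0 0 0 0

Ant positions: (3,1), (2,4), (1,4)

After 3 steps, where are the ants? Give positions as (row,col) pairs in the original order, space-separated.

Step 1: ant0:(3,1)->N->(2,1) | ant1:(2,4)->N->(1,4) | ant2:(1,4)->N->(0,4)
  grid max=4 at (2,1)
Step 2: ant0:(2,1)->N->(1,1) | ant1:(1,4)->N->(0,4) | ant2:(0,4)->S->(1,4)
  grid max=3 at (2,1)
Step 3: ant0:(1,1)->S->(2,1) | ant1:(0,4)->S->(1,4) | ant2:(1,4)->N->(0,4)
  grid max=4 at (2,1)

(2,1) (1,4) (0,4)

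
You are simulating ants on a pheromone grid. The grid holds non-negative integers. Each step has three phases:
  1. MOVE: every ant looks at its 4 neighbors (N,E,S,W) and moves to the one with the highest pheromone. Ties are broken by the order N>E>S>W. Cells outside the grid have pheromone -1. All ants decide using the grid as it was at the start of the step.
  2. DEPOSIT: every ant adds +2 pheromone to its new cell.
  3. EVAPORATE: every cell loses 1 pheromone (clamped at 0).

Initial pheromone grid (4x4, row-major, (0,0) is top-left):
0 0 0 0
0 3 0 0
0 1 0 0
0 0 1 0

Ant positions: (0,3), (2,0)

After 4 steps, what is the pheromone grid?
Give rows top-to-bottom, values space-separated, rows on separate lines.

After step 1: ants at (1,3),(2,1)
  0 0 0 0
  0 2 0 1
  0 2 0 0
  0 0 0 0
After step 2: ants at (0,3),(1,1)
  0 0 0 1
  0 3 0 0
  0 1 0 0
  0 0 0 0
After step 3: ants at (1,3),(2,1)
  0 0 0 0
  0 2 0 1
  0 2 0 0
  0 0 0 0
After step 4: ants at (0,3),(1,1)
  0 0 0 1
  0 3 0 0
  0 1 0 0
  0 0 0 0

0 0 0 1
0 3 0 0
0 1 0 0
0 0 0 0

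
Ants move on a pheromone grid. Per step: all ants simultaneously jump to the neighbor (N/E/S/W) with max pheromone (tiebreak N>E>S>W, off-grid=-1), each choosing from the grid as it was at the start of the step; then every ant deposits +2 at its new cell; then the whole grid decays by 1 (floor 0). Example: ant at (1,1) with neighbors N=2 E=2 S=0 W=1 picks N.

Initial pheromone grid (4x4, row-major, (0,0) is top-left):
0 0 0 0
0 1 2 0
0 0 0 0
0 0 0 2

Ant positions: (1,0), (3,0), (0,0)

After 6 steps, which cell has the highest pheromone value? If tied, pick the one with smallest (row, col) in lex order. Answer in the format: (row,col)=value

Step 1: ant0:(1,0)->E->(1,1) | ant1:(3,0)->N->(2,0) | ant2:(0,0)->E->(0,1)
  grid max=2 at (1,1)
Step 2: ant0:(1,1)->N->(0,1) | ant1:(2,0)->N->(1,0) | ant2:(0,1)->S->(1,1)
  grid max=3 at (1,1)
Step 3: ant0:(0,1)->S->(1,1) | ant1:(1,0)->E->(1,1) | ant2:(1,1)->N->(0,1)
  grid max=6 at (1,1)
Step 4: ant0:(1,1)->N->(0,1) | ant1:(1,1)->N->(0,1) | ant2:(0,1)->S->(1,1)
  grid max=7 at (1,1)
Step 5: ant0:(0,1)->S->(1,1) | ant1:(0,1)->S->(1,1) | ant2:(1,1)->N->(0,1)
  grid max=10 at (1,1)
Step 6: ant0:(1,1)->N->(0,1) | ant1:(1,1)->N->(0,1) | ant2:(0,1)->S->(1,1)
  grid max=11 at (1,1)
Final grid:
  0 10 0 0
  0 11 0 0
  0 0 0 0
  0 0 0 0
Max pheromone 11 at (1,1)

Answer: (1,1)=11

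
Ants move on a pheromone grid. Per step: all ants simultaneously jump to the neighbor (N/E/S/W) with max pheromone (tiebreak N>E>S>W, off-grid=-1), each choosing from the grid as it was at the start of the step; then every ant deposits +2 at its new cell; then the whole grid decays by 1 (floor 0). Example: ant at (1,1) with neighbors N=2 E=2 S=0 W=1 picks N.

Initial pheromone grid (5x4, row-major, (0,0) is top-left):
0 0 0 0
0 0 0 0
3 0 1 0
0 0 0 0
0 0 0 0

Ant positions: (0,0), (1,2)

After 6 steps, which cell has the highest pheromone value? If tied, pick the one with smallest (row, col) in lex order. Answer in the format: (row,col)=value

Step 1: ant0:(0,0)->E->(0,1) | ant1:(1,2)->S->(2,2)
  grid max=2 at (2,0)
Step 2: ant0:(0,1)->E->(0,2) | ant1:(2,2)->N->(1,2)
  grid max=1 at (0,2)
Step 3: ant0:(0,2)->S->(1,2) | ant1:(1,2)->N->(0,2)
  grid max=2 at (0,2)
Step 4: ant0:(1,2)->N->(0,2) | ant1:(0,2)->S->(1,2)
  grid max=3 at (0,2)
Step 5: ant0:(0,2)->S->(1,2) | ant1:(1,2)->N->(0,2)
  grid max=4 at (0,2)
Step 6: ant0:(1,2)->N->(0,2) | ant1:(0,2)->S->(1,2)
  grid max=5 at (0,2)
Final grid:
  0 0 5 0
  0 0 5 0
  0 0 0 0
  0 0 0 0
  0 0 0 0
Max pheromone 5 at (0,2)

Answer: (0,2)=5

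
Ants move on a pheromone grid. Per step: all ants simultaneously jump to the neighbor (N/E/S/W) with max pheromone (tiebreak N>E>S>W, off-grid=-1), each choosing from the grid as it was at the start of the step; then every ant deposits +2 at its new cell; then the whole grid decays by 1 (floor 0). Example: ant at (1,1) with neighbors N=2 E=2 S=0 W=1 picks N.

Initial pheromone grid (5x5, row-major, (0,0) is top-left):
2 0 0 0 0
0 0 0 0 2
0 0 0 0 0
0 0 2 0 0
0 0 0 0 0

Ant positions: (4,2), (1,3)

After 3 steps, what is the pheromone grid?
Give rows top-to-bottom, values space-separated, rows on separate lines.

After step 1: ants at (3,2),(1,4)
  1 0 0 0 0
  0 0 0 0 3
  0 0 0 0 0
  0 0 3 0 0
  0 0 0 0 0
After step 2: ants at (2,2),(0,4)
  0 0 0 0 1
  0 0 0 0 2
  0 0 1 0 0
  0 0 2 0 0
  0 0 0 0 0
After step 3: ants at (3,2),(1,4)
  0 0 0 0 0
  0 0 0 0 3
  0 0 0 0 0
  0 0 3 0 0
  0 0 0 0 0

0 0 0 0 0
0 0 0 0 3
0 0 0 0 0
0 0 3 0 0
0 0 0 0 0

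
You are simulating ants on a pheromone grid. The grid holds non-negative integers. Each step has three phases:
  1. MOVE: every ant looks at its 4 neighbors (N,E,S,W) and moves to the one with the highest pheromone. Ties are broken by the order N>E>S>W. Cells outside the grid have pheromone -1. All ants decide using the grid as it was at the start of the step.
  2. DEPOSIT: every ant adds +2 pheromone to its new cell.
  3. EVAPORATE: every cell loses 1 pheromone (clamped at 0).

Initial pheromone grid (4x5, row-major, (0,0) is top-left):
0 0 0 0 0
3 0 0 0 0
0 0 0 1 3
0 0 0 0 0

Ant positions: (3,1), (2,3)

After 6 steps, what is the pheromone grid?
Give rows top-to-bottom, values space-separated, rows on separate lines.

After step 1: ants at (2,1),(2,4)
  0 0 0 0 0
  2 0 0 0 0
  0 1 0 0 4
  0 0 0 0 0
After step 2: ants at (1,1),(1,4)
  0 0 0 0 0
  1 1 0 0 1
  0 0 0 0 3
  0 0 0 0 0
After step 3: ants at (1,0),(2,4)
  0 0 0 0 0
  2 0 0 0 0
  0 0 0 0 4
  0 0 0 0 0
After step 4: ants at (0,0),(1,4)
  1 0 0 0 0
  1 0 0 0 1
  0 0 0 0 3
  0 0 0 0 0
After step 5: ants at (1,0),(2,4)
  0 0 0 0 0
  2 0 0 0 0
  0 0 0 0 4
  0 0 0 0 0
After step 6: ants at (0,0),(1,4)
  1 0 0 0 0
  1 0 0 0 1
  0 0 0 0 3
  0 0 0 0 0

1 0 0 0 0
1 0 0 0 1
0 0 0 0 3
0 0 0 0 0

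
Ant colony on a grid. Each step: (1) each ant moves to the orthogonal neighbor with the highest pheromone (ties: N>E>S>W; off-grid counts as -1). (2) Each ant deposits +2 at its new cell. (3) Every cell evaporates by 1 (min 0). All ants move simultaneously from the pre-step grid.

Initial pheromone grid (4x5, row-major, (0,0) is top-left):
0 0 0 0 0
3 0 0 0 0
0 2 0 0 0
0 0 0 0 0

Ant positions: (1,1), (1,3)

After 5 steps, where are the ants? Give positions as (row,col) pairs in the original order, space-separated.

Step 1: ant0:(1,1)->W->(1,0) | ant1:(1,3)->N->(0,3)
  grid max=4 at (1,0)
Step 2: ant0:(1,0)->N->(0,0) | ant1:(0,3)->E->(0,4)
  grid max=3 at (1,0)
Step 3: ant0:(0,0)->S->(1,0) | ant1:(0,4)->S->(1,4)
  grid max=4 at (1,0)
Step 4: ant0:(1,0)->N->(0,0) | ant1:(1,4)->N->(0,4)
  grid max=3 at (1,0)
Step 5: ant0:(0,0)->S->(1,0) | ant1:(0,4)->S->(1,4)
  grid max=4 at (1,0)

(1,0) (1,4)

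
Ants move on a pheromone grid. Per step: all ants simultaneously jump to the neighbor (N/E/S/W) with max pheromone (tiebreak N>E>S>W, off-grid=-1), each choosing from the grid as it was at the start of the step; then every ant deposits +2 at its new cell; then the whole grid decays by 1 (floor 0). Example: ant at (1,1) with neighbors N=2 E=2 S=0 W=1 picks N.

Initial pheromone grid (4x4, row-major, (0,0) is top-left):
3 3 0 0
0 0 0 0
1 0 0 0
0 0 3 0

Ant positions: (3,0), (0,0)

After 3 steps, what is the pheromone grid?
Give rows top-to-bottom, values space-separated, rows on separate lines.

After step 1: ants at (2,0),(0,1)
  2 4 0 0
  0 0 0 0
  2 0 0 0
  0 0 2 0
After step 2: ants at (1,0),(0,0)
  3 3 0 0
  1 0 0 0
  1 0 0 0
  0 0 1 0
After step 3: ants at (0,0),(0,1)
  4 4 0 0
  0 0 0 0
  0 0 0 0
  0 0 0 0

4 4 0 0
0 0 0 0
0 0 0 0
0 0 0 0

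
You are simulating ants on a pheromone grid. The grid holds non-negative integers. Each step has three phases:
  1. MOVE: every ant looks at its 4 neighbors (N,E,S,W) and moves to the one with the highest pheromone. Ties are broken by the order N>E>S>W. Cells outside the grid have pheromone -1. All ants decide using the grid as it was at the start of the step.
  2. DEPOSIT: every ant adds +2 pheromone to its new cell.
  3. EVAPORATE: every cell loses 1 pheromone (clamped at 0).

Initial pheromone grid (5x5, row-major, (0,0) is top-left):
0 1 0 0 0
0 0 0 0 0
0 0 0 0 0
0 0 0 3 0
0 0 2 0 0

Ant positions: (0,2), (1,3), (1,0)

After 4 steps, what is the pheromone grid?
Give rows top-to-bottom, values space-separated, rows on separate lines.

After step 1: ants at (0,1),(0,3),(0,0)
  1 2 0 1 0
  0 0 0 0 0
  0 0 0 0 0
  0 0 0 2 0
  0 0 1 0 0
After step 2: ants at (0,0),(0,4),(0,1)
  2 3 0 0 1
  0 0 0 0 0
  0 0 0 0 0
  0 0 0 1 0
  0 0 0 0 0
After step 3: ants at (0,1),(1,4),(0,0)
  3 4 0 0 0
  0 0 0 0 1
  0 0 0 0 0
  0 0 0 0 0
  0 0 0 0 0
After step 4: ants at (0,0),(0,4),(0,1)
  4 5 0 0 1
  0 0 0 0 0
  0 0 0 0 0
  0 0 0 0 0
  0 0 0 0 0

4 5 0 0 1
0 0 0 0 0
0 0 0 0 0
0 0 0 0 0
0 0 0 0 0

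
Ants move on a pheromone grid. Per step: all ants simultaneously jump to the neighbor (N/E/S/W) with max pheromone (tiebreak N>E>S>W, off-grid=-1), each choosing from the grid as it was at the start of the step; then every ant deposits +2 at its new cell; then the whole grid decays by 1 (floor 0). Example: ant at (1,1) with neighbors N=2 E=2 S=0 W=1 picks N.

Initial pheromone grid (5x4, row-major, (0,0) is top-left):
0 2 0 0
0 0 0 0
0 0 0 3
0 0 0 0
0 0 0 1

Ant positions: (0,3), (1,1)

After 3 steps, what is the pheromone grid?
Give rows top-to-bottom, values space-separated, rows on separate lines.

After step 1: ants at (1,3),(0,1)
  0 3 0 0
  0 0 0 1
  0 0 0 2
  0 0 0 0
  0 0 0 0
After step 2: ants at (2,3),(0,2)
  0 2 1 0
  0 0 0 0
  0 0 0 3
  0 0 0 0
  0 0 0 0
After step 3: ants at (1,3),(0,1)
  0 3 0 0
  0 0 0 1
  0 0 0 2
  0 0 0 0
  0 0 0 0

0 3 0 0
0 0 0 1
0 0 0 2
0 0 0 0
0 0 0 0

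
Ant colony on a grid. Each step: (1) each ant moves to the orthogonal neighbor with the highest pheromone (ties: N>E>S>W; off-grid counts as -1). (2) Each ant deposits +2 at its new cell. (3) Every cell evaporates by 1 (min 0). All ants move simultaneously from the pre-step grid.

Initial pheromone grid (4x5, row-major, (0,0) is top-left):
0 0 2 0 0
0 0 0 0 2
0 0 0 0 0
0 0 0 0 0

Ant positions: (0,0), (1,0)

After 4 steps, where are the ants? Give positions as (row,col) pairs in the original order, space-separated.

Step 1: ant0:(0,0)->E->(0,1) | ant1:(1,0)->N->(0,0)
  grid max=1 at (0,0)
Step 2: ant0:(0,1)->E->(0,2) | ant1:(0,0)->E->(0,1)
  grid max=2 at (0,1)
Step 3: ant0:(0,2)->W->(0,1) | ant1:(0,1)->E->(0,2)
  grid max=3 at (0,1)
Step 4: ant0:(0,1)->E->(0,2) | ant1:(0,2)->W->(0,1)
  grid max=4 at (0,1)

(0,2) (0,1)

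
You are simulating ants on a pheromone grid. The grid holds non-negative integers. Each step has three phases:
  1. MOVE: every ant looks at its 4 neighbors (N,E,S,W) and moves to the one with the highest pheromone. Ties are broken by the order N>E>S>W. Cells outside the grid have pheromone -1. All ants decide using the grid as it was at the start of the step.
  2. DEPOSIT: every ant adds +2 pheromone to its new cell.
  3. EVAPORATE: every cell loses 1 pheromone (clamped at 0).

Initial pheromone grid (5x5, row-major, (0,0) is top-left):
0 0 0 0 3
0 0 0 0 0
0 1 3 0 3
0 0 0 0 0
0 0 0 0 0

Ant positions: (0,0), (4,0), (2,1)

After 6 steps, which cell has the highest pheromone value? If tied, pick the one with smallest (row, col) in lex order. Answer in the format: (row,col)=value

Step 1: ant0:(0,0)->E->(0,1) | ant1:(4,0)->N->(3,0) | ant2:(2,1)->E->(2,2)
  grid max=4 at (2,2)
Step 2: ant0:(0,1)->E->(0,2) | ant1:(3,0)->N->(2,0) | ant2:(2,2)->N->(1,2)
  grid max=3 at (2,2)
Step 3: ant0:(0,2)->S->(1,2) | ant1:(2,0)->N->(1,0) | ant2:(1,2)->S->(2,2)
  grid max=4 at (2,2)
Step 4: ant0:(1,2)->S->(2,2) | ant1:(1,0)->N->(0,0) | ant2:(2,2)->N->(1,2)
  grid max=5 at (2,2)
Step 5: ant0:(2,2)->N->(1,2) | ant1:(0,0)->E->(0,1) | ant2:(1,2)->S->(2,2)
  grid max=6 at (2,2)
Step 6: ant0:(1,2)->S->(2,2) | ant1:(0,1)->E->(0,2) | ant2:(2,2)->N->(1,2)
  grid max=7 at (2,2)
Final grid:
  0 0 1 0 0
  0 0 5 0 0
  0 0 7 0 0
  0 0 0 0 0
  0 0 0 0 0
Max pheromone 7 at (2,2)

Answer: (2,2)=7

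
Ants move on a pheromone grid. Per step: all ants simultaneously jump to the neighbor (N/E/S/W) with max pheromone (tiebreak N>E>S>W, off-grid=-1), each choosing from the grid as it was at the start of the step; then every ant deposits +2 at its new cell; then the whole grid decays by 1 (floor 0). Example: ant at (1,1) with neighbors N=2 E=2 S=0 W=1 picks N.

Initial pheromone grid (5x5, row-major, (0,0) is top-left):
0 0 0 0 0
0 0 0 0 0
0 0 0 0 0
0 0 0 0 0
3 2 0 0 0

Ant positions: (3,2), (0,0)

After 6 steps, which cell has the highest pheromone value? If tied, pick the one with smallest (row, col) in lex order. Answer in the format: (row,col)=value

Step 1: ant0:(3,2)->N->(2,2) | ant1:(0,0)->E->(0,1)
  grid max=2 at (4,0)
Step 2: ant0:(2,2)->N->(1,2) | ant1:(0,1)->E->(0,2)
  grid max=1 at (0,2)
Step 3: ant0:(1,2)->N->(0,2) | ant1:(0,2)->S->(1,2)
  grid max=2 at (0,2)
Step 4: ant0:(0,2)->S->(1,2) | ant1:(1,2)->N->(0,2)
  grid max=3 at (0,2)
Step 5: ant0:(1,2)->N->(0,2) | ant1:(0,2)->S->(1,2)
  grid max=4 at (0,2)
Step 6: ant0:(0,2)->S->(1,2) | ant1:(1,2)->N->(0,2)
  grid max=5 at (0,2)
Final grid:
  0 0 5 0 0
  0 0 5 0 0
  0 0 0 0 0
  0 0 0 0 0
  0 0 0 0 0
Max pheromone 5 at (0,2)

Answer: (0,2)=5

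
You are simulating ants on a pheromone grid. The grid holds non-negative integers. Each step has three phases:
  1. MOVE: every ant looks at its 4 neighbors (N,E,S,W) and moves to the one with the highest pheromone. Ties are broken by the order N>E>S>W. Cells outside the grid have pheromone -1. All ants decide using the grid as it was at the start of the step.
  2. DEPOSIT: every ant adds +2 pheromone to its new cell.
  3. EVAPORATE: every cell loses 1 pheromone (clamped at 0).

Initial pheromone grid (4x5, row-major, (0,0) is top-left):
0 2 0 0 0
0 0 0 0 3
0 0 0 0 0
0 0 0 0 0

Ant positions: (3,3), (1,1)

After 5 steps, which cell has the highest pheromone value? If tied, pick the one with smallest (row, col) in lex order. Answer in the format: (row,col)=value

Answer: (0,1)=3

Derivation:
Step 1: ant0:(3,3)->N->(2,3) | ant1:(1,1)->N->(0,1)
  grid max=3 at (0,1)
Step 2: ant0:(2,3)->N->(1,3) | ant1:(0,1)->E->(0,2)
  grid max=2 at (0,1)
Step 3: ant0:(1,3)->E->(1,4) | ant1:(0,2)->W->(0,1)
  grid max=3 at (0,1)
Step 4: ant0:(1,4)->N->(0,4) | ant1:(0,1)->E->(0,2)
  grid max=2 at (0,1)
Step 5: ant0:(0,4)->S->(1,4) | ant1:(0,2)->W->(0,1)
  grid max=3 at (0,1)
Final grid:
  0 3 0 0 0
  0 0 0 0 2
  0 0 0 0 0
  0 0 0 0 0
Max pheromone 3 at (0,1)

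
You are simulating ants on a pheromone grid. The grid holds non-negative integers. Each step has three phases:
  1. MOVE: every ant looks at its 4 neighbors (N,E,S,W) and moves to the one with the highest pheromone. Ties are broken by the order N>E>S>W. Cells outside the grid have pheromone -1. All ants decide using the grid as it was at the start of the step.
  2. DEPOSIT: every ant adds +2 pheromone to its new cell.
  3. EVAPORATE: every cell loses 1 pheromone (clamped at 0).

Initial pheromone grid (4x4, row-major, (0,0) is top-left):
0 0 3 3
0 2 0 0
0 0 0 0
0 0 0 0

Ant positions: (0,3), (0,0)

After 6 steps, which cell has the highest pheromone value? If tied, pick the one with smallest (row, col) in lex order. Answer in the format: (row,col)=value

Step 1: ant0:(0,3)->W->(0,2) | ant1:(0,0)->E->(0,1)
  grid max=4 at (0,2)
Step 2: ant0:(0,2)->E->(0,3) | ant1:(0,1)->E->(0,2)
  grid max=5 at (0,2)
Step 3: ant0:(0,3)->W->(0,2) | ant1:(0,2)->E->(0,3)
  grid max=6 at (0,2)
Step 4: ant0:(0,2)->E->(0,3) | ant1:(0,3)->W->(0,2)
  grid max=7 at (0,2)
Step 5: ant0:(0,3)->W->(0,2) | ant1:(0,2)->E->(0,3)
  grid max=8 at (0,2)
Step 6: ant0:(0,2)->E->(0,3) | ant1:(0,3)->W->(0,2)
  grid max=9 at (0,2)
Final grid:
  0 0 9 7
  0 0 0 0
  0 0 0 0
  0 0 0 0
Max pheromone 9 at (0,2)

Answer: (0,2)=9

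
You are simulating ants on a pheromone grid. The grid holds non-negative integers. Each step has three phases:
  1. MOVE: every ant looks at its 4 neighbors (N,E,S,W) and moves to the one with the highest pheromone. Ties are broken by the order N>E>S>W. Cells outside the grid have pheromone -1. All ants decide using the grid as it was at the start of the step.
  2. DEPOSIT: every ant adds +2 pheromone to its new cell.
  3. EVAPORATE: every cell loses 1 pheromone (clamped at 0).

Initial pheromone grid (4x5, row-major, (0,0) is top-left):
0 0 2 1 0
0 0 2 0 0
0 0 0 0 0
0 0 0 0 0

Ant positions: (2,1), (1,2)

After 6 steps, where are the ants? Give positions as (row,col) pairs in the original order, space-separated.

Step 1: ant0:(2,1)->N->(1,1) | ant1:(1,2)->N->(0,2)
  grid max=3 at (0,2)
Step 2: ant0:(1,1)->E->(1,2) | ant1:(0,2)->S->(1,2)
  grid max=4 at (1,2)
Step 3: ant0:(1,2)->N->(0,2) | ant1:(1,2)->N->(0,2)
  grid max=5 at (0,2)
Step 4: ant0:(0,2)->S->(1,2) | ant1:(0,2)->S->(1,2)
  grid max=6 at (1,2)
Step 5: ant0:(1,2)->N->(0,2) | ant1:(1,2)->N->(0,2)
  grid max=7 at (0,2)
Step 6: ant0:(0,2)->S->(1,2) | ant1:(0,2)->S->(1,2)
  grid max=8 at (1,2)

(1,2) (1,2)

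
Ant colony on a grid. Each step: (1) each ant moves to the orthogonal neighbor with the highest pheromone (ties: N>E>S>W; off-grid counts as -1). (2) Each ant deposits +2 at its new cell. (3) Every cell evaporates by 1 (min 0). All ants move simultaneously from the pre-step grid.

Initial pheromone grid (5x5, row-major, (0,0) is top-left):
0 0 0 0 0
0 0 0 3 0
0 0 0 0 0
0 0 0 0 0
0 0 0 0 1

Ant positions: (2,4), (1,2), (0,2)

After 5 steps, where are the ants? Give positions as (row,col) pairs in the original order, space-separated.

Step 1: ant0:(2,4)->N->(1,4) | ant1:(1,2)->E->(1,3) | ant2:(0,2)->E->(0,3)
  grid max=4 at (1,3)
Step 2: ant0:(1,4)->W->(1,3) | ant1:(1,3)->N->(0,3) | ant2:(0,3)->S->(1,3)
  grid max=7 at (1,3)
Step 3: ant0:(1,3)->N->(0,3) | ant1:(0,3)->S->(1,3) | ant2:(1,3)->N->(0,3)
  grid max=8 at (1,3)
Step 4: ant0:(0,3)->S->(1,3) | ant1:(1,3)->N->(0,3) | ant2:(0,3)->S->(1,3)
  grid max=11 at (1,3)
Step 5: ant0:(1,3)->N->(0,3) | ant1:(0,3)->S->(1,3) | ant2:(1,3)->N->(0,3)
  grid max=12 at (1,3)

(0,3) (1,3) (0,3)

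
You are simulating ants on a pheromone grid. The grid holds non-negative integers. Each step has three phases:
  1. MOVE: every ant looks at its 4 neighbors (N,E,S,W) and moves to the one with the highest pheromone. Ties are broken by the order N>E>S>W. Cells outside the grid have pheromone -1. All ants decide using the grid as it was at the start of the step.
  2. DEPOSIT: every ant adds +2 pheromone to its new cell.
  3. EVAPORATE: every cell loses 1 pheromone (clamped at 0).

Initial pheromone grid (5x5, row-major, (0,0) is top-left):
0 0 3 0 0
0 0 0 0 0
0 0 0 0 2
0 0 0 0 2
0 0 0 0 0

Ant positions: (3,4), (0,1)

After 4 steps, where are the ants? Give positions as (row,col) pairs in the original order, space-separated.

Step 1: ant0:(3,4)->N->(2,4) | ant1:(0,1)->E->(0,2)
  grid max=4 at (0,2)
Step 2: ant0:(2,4)->S->(3,4) | ant1:(0,2)->E->(0,3)
  grid max=3 at (0,2)
Step 3: ant0:(3,4)->N->(2,4) | ant1:(0,3)->W->(0,2)
  grid max=4 at (0,2)
Step 4: ant0:(2,4)->S->(3,4) | ant1:(0,2)->E->(0,3)
  grid max=3 at (0,2)

(3,4) (0,3)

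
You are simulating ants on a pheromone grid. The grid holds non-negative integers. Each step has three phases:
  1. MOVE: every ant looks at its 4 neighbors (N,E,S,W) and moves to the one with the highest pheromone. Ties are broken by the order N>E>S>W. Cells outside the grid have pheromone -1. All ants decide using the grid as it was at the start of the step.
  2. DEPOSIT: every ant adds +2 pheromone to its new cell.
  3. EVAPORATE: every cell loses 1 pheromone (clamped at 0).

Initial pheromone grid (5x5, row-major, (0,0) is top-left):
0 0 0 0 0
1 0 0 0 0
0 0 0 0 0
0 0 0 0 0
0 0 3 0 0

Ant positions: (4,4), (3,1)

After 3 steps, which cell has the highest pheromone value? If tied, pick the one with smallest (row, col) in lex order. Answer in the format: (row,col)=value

Step 1: ant0:(4,4)->N->(3,4) | ant1:(3,1)->N->(2,1)
  grid max=2 at (4,2)
Step 2: ant0:(3,4)->N->(2,4) | ant1:(2,1)->N->(1,1)
  grid max=1 at (1,1)
Step 3: ant0:(2,4)->N->(1,4) | ant1:(1,1)->N->(0,1)
  grid max=1 at (0,1)
Final grid:
  0 1 0 0 0
  0 0 0 0 1
  0 0 0 0 0
  0 0 0 0 0
  0 0 0 0 0
Max pheromone 1 at (0,1)

Answer: (0,1)=1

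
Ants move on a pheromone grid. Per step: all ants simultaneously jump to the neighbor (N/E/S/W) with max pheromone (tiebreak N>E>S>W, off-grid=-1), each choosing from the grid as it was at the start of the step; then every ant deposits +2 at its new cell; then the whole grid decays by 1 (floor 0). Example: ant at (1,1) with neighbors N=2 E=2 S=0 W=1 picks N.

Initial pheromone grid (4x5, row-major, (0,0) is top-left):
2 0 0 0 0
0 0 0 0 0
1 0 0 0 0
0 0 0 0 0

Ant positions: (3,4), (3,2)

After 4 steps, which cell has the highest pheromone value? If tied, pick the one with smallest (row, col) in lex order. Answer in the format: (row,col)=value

Answer: (0,3)=1

Derivation:
Step 1: ant0:(3,4)->N->(2,4) | ant1:(3,2)->N->(2,2)
  grid max=1 at (0,0)
Step 2: ant0:(2,4)->N->(1,4) | ant1:(2,2)->N->(1,2)
  grid max=1 at (1,2)
Step 3: ant0:(1,4)->N->(0,4) | ant1:(1,2)->N->(0,2)
  grid max=1 at (0,2)
Step 4: ant0:(0,4)->S->(1,4) | ant1:(0,2)->E->(0,3)
  grid max=1 at (0,3)
Final grid:
  0 0 0 1 0
  0 0 0 0 1
  0 0 0 0 0
  0 0 0 0 0
Max pheromone 1 at (0,3)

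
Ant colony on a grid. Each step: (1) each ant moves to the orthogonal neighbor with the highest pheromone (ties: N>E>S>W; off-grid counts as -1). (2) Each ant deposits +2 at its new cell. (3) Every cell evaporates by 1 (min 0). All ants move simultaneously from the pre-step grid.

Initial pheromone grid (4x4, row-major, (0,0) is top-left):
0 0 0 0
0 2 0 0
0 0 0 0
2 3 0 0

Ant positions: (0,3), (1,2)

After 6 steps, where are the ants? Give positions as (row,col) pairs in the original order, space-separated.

Step 1: ant0:(0,3)->S->(1,3) | ant1:(1,2)->W->(1,1)
  grid max=3 at (1,1)
Step 2: ant0:(1,3)->N->(0,3) | ant1:(1,1)->N->(0,1)
  grid max=2 at (1,1)
Step 3: ant0:(0,3)->S->(1,3) | ant1:(0,1)->S->(1,1)
  grid max=3 at (1,1)
Step 4: ant0:(1,3)->N->(0,3) | ant1:(1,1)->N->(0,1)
  grid max=2 at (1,1)
Step 5: ant0:(0,3)->S->(1,3) | ant1:(0,1)->S->(1,1)
  grid max=3 at (1,1)
Step 6: ant0:(1,3)->N->(0,3) | ant1:(1,1)->N->(0,1)
  grid max=2 at (1,1)

(0,3) (0,1)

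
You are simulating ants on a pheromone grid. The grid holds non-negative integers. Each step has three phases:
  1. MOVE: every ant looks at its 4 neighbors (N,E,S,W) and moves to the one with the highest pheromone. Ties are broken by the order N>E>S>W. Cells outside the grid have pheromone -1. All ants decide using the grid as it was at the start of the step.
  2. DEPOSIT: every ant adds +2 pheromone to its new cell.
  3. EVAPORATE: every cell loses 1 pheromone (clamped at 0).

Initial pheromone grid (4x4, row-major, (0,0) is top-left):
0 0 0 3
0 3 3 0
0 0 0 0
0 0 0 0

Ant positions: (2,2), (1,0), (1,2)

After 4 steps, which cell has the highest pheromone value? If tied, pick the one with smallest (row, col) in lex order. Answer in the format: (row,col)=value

Step 1: ant0:(2,2)->N->(1,2) | ant1:(1,0)->E->(1,1) | ant2:(1,2)->W->(1,1)
  grid max=6 at (1,1)
Step 2: ant0:(1,2)->W->(1,1) | ant1:(1,1)->E->(1,2) | ant2:(1,1)->E->(1,2)
  grid max=7 at (1,1)
Step 3: ant0:(1,1)->E->(1,2) | ant1:(1,2)->W->(1,1) | ant2:(1,2)->W->(1,1)
  grid max=10 at (1,1)
Step 4: ant0:(1,2)->W->(1,1) | ant1:(1,1)->E->(1,2) | ant2:(1,1)->E->(1,2)
  grid max=11 at (1,1)
Final grid:
  0 0 0 0
  0 11 11 0
  0 0 0 0
  0 0 0 0
Max pheromone 11 at (1,1)

Answer: (1,1)=11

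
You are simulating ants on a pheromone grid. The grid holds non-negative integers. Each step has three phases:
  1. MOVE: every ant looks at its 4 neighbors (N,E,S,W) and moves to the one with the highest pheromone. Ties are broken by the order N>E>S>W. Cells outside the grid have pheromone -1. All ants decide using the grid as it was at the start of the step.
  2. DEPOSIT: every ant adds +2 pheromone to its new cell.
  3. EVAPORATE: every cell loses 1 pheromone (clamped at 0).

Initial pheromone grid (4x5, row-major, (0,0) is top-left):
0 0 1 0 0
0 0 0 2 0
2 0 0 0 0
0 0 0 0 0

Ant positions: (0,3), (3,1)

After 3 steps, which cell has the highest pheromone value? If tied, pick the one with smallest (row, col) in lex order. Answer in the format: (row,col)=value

Answer: (1,3)=3

Derivation:
Step 1: ant0:(0,3)->S->(1,3) | ant1:(3,1)->N->(2,1)
  grid max=3 at (1,3)
Step 2: ant0:(1,3)->N->(0,3) | ant1:(2,1)->W->(2,0)
  grid max=2 at (1,3)
Step 3: ant0:(0,3)->S->(1,3) | ant1:(2,0)->N->(1,0)
  grid max=3 at (1,3)
Final grid:
  0 0 0 0 0
  1 0 0 3 0
  1 0 0 0 0
  0 0 0 0 0
Max pheromone 3 at (1,3)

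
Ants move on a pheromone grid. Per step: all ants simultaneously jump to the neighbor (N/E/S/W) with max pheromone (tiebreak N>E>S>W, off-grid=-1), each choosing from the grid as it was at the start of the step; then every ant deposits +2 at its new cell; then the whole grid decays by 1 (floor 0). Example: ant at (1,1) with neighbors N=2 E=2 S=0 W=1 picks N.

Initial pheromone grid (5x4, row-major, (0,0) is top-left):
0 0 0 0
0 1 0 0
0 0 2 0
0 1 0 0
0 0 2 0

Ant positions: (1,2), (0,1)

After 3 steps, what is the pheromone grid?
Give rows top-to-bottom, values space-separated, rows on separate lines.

After step 1: ants at (2,2),(1,1)
  0 0 0 0
  0 2 0 0
  0 0 3 0
  0 0 0 0
  0 0 1 0
After step 2: ants at (1,2),(0,1)
  0 1 0 0
  0 1 1 0
  0 0 2 0
  0 0 0 0
  0 0 0 0
After step 3: ants at (2,2),(1,1)
  0 0 0 0
  0 2 0 0
  0 0 3 0
  0 0 0 0
  0 0 0 0

0 0 0 0
0 2 0 0
0 0 3 0
0 0 0 0
0 0 0 0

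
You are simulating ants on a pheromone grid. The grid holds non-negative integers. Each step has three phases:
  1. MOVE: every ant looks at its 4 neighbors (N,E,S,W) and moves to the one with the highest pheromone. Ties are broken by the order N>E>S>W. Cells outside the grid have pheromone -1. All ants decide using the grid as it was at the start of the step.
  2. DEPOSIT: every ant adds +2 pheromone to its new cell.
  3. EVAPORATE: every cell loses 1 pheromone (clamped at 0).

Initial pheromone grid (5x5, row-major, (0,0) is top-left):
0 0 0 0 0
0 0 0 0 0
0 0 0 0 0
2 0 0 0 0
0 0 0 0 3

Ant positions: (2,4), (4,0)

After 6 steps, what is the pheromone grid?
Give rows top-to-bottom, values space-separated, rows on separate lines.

After step 1: ants at (1,4),(3,0)
  0 0 0 0 0
  0 0 0 0 1
  0 0 0 0 0
  3 0 0 0 0
  0 0 0 0 2
After step 2: ants at (0,4),(2,0)
  0 0 0 0 1
  0 0 0 0 0
  1 0 0 0 0
  2 0 0 0 0
  0 0 0 0 1
After step 3: ants at (1,4),(3,0)
  0 0 0 0 0
  0 0 0 0 1
  0 0 0 0 0
  3 0 0 0 0
  0 0 0 0 0
After step 4: ants at (0,4),(2,0)
  0 0 0 0 1
  0 0 0 0 0
  1 0 0 0 0
  2 0 0 0 0
  0 0 0 0 0
After step 5: ants at (1,4),(3,0)
  0 0 0 0 0
  0 0 0 0 1
  0 0 0 0 0
  3 0 0 0 0
  0 0 0 0 0
After step 6: ants at (0,4),(2,0)
  0 0 0 0 1
  0 0 0 0 0
  1 0 0 0 0
  2 0 0 0 0
  0 0 0 0 0

0 0 0 0 1
0 0 0 0 0
1 0 0 0 0
2 0 0 0 0
0 0 0 0 0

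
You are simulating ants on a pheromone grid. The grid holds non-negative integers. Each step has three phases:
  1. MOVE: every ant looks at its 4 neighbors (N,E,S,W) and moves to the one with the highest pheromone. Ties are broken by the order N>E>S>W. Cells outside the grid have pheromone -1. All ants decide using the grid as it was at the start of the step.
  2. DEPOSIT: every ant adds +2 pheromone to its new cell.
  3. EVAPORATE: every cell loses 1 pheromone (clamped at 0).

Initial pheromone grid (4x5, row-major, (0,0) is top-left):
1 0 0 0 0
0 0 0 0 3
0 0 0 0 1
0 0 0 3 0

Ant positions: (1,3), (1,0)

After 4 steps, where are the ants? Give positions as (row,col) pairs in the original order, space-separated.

Step 1: ant0:(1,3)->E->(1,4) | ant1:(1,0)->N->(0,0)
  grid max=4 at (1,4)
Step 2: ant0:(1,4)->N->(0,4) | ant1:(0,0)->E->(0,1)
  grid max=3 at (1,4)
Step 3: ant0:(0,4)->S->(1,4) | ant1:(0,1)->W->(0,0)
  grid max=4 at (1,4)
Step 4: ant0:(1,4)->N->(0,4) | ant1:(0,0)->E->(0,1)
  grid max=3 at (1,4)

(0,4) (0,1)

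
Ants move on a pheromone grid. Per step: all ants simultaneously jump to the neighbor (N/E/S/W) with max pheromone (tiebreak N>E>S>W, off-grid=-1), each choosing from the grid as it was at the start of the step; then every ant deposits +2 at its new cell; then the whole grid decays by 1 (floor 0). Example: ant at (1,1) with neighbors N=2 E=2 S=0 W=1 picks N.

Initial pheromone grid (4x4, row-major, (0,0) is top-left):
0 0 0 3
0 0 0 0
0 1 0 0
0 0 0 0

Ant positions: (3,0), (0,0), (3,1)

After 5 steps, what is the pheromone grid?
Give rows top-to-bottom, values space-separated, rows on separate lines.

After step 1: ants at (2,0),(0,1),(2,1)
  0 1 0 2
  0 0 0 0
  1 2 0 0
  0 0 0 0
After step 2: ants at (2,1),(0,2),(2,0)
  0 0 1 1
  0 0 0 0
  2 3 0 0
  0 0 0 0
After step 3: ants at (2,0),(0,3),(2,1)
  0 0 0 2
  0 0 0 0
  3 4 0 0
  0 0 0 0
After step 4: ants at (2,1),(1,3),(2,0)
  0 0 0 1
  0 0 0 1
  4 5 0 0
  0 0 0 0
After step 5: ants at (2,0),(0,3),(2,1)
  0 0 0 2
  0 0 0 0
  5 6 0 0
  0 0 0 0

0 0 0 2
0 0 0 0
5 6 0 0
0 0 0 0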